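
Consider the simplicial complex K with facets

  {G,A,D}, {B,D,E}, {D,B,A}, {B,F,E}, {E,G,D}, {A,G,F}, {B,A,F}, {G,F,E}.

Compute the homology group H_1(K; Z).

H_1 ≅ 0.

Order the vertices as A < B < D < E < F < G. Listing each simplex with vertices in this order, K has dimension 2 with simplices:

  0-simplices (6): A, B, D, E, F, G
  1-simplices (12): AB, AD, AF, AG, BD, BE, BF, DE, DG, EF, EG, FG
  2-simplices (8): ABD, ABF, ADG, AFG, BDE, BEF, DEG, EFG

giving chain groups C_0 ≅ Z^6, C_1 ≅ Z^12, C_2 ≅ Z^8.

Boundary ∂_1: C_1 → C_0 sends each edge [p,q] (with p < q) to q − p.
The resulting 6×12 matrix has rank 5, and its Smith normal form has invariant factors (1,1,1,1,1).

Boundary ∂_2: C_2 → C_1 sends each 2-simplex [p,q,r] to [q,r] − [p,r] + [p,q]. For instance
  ∂AFG = FG − AG + AF,
  ∂ADG = DG − AG + AD.
As a 12×8 matrix over Z this has rank 7, with invariant factors (1,1,1,1,1,1,1).

Now H_k = ker ∂_k / im ∂_{k+1}, so:

  H_1: rank ker ∂_1 − rank ∂_2 = (12 − 5) − 7 = 0, and the invariant factors of ∂_2 are all 1, so H_1 ≅ 0.

(K is a triangulation of the 2-sphere S^2.)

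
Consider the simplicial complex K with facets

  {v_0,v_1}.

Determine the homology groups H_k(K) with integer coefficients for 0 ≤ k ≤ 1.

Fix the vertex order v_0 < v_1 and write every simplex with vertices in increasing order. Then dim K = 1 and the simplices of K are:

  0-simplices (2): [v_0], [v_1]
  1-simplices (1): [v_0,v_1]

Hence C_0 ≅ Z^2, C_1 ≅ Z^1.

Boundary ∂_1: C_1 → C_0 is given by ∂[p,q] = [q] − [p]. For instance
  ∂[v_0,v_1] = [v_1] − [v_0].
As a 2×1 matrix over Z this has rank 1, with invariant factors (1).

Computing H_k = (kernel of ∂_k) / (image of ∂_{k+1}):

  H_0: rank C_0 − rank ∂_1 = 2 − 1 = 1, and the invariant factors of ∂_1 are all 1, so H_0 = Z.
  H_1: rank ker ∂_1 − rank ∂_2 = (1 − 1) − 0 = 0, and there is no ∂_2, so H_1 = 0.

H_0 = Z,  H_1 = 0.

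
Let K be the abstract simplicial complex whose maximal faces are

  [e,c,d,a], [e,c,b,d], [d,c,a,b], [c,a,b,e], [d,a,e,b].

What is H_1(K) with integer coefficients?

K has 5 vertices, 10 edges, 10 triangles, 5 3-simplices.
rank ∂_1 = 4, rank ∂_2 = 6 ⇒ b_1 = 10 − 4 − 6 = 0; all invariant factors of ∂_2 are 1 so no torsion. So H_1 ≅ 0.

H_1 ≅ 0.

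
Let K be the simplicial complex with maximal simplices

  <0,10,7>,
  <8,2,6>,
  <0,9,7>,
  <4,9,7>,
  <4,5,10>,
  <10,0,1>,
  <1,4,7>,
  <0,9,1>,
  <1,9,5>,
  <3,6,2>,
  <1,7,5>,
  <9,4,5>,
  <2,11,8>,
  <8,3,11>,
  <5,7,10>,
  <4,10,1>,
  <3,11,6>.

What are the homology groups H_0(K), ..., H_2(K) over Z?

H_0 = Z^2,  H_1 = Z ⊕ Z/2,  H_2 = 0.

Take the total order 0 < 1 < 2 < 3 < 4 < 5 < 6 < 7 < 8 < 9 < 10 < 11 on the vertex set. Then K (dimension 2) consists of the simplices:

  0-simplices (12): [0], [1], [2], [3], [4], [5], [6], [7], [8], [9], [10], [11]
  1-simplices (28): (28 of them)
  2-simplices (17): [0,1,9], [0,1,10], [0,7,9], [0,7,10], [1,4,7], [1,4,10], [1,5,7], [1,5,9], [2,3,6], [2,6,8], [2,8,11], [3,6,11], [3,8,11], [4,5,9], [4,5,10], [4,7,9], [5,7,10]

Hence C_0 ≅ Z^12, C_1 ≅ Z^28, C_2 ≅ Z^17.

Boundary ∂_1: C_1 → C_0 sends each edge [p,q] (with p < q) to q − p.
This gives a 12×28 integer matrix of rank 10; reducing to Smith normal form yields diagonal entries (1,1,1,1,1,1,1,1,1,1).

The boundary map ∂_2: C_2 → C_1 maps a triangle to the signed sum of its edges. For instance
  ∂[2,3,6] = [3,6] − [2,6] + [2,3],
  ∂[4,7,9] = [7,9] − [4,9] + [4,7].
This gives a 28×17 integer matrix of rank 17; reducing to Smith normal form yields diagonal entries (1,1,1,1,1,1,1,1,1,1,1,1,1,1,1,1,2).

Now H_k = ker ∂_k / im ∂_{k+1}, so:

  H_0: rank C_0 − rank ∂_1 = 12 − 10 = 2, and the invariant factors of ∂_1 are all 1, so H_0 = Z^2.
  H_1: rank ker ∂_1 − rank ∂_2 = (28 − 10) − 17 = 1, and ∂_2 has invariant factor 2 > 1, so H_1 = Z ⊕ Z/2.
  H_2: rank ker ∂_2 − rank ∂_3 = (17 − 17) − 0 = 0, and there is no ∂_3, so H_2 = 0.

As a check, the Euler characteristic is 12 − 28 + 17 = 1, which agrees with 2 − 1 + 0 = 1.
(K is a triangulation of the disjoint union of the Möbius band and the real projective plane RP^2.)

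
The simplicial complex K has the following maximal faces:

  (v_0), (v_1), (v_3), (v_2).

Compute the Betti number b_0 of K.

b_0 = 4.

Take the total order v_0 < v_1 < v_2 < v_3 on the vertex set. Then K (dimension 0) consists of the simplices:

  0-simplices (4): [v_0], [v_1], [v_2], [v_3]

so the chain groups are C_0 ≅ Z^4.

Reading off H_k = ker ∂_k / im ∂_{k+1}:

  H_0: rank C_0 − rank ∂_1 = 4 − 0 = 4, and there is no ∂_1, so H_0 = Z^4.

Hence the Betti numbers are b_0 = 4.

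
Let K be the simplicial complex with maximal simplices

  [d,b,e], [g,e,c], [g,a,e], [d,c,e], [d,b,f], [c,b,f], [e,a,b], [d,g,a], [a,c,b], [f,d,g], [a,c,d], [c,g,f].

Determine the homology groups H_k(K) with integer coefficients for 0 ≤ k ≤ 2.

K has 7 vertices, 18 edges, 12 triangles.
rank ∂_0 = 0, rank ∂_1 = 6 ⇒ b_0 = 7 − 0 − 6 = 1; all invariant factors of ∂_1 are 1 so no torsion. So H_0 ≅ Z.
rank ∂_1 = 6, rank ∂_2 = 12 ⇒ b_1 = 18 − 6 − 12 = 0; ∂_2 has invariant factor(s) [2] giving torsion. So H_1 ≅ Z_2.
rank ∂_2 = 12, rank ∂_3 = 0 ⇒ b_2 = 12 − 12 − 0 = 0. So H_2 ≅ 0.

H_0 ≅ Z,  H_1 ≅ Z_2,  H_2 = 0.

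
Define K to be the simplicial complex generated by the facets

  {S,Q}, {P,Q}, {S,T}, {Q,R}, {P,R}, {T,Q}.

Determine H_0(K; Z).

We work with the vertex ordering P < Q < R < S < T. The simplices of K, each written with vertices in increasing order, are:

  0-simplices (5): P, Q, R, S, T
  1-simplices (6): PQ, PR, QR, QS, QT, ST

Hence C_0 ≅ Z^5, C_1 ≅ Z^6.

∂_1: C_1 → C_0 sends each edge [p,q] (with p < q) to q − p.
The resulting 5×6 matrix has rank 4, and its Smith normal form has invariant factors (1,1,1,1).

Computing H_k = (kernel of ∂_k) / (image of ∂_{k+1}):

  H_0: rank C_0 − rank ∂_1 = 5 − 4 = 1, and the invariant factors of ∂_1 are all 1, so H_0 = Z.

H_0 = Z.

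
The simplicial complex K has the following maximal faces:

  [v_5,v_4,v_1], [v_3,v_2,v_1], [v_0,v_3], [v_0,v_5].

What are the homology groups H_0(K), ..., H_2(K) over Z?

H_0 = Z,  H_1 = Z,  H_2 = 0.

Order the vertices as v_0 < v_1 < v_2 < v_3 < v_4 < v_5. Listing each simplex with vertices in this order, K has dimension 2 with simplices:

  0-simplices (6): [v_0], [v_1], [v_2], [v_3], [v_4], [v_5]
  1-simplices (8): [v_0,v_3], [v_0,v_5], [v_1,v_2], [v_1,v_3], [v_1,v_4], [v_1,v_5], [v_2,v_3], [v_4,v_5]
  2-simplices (2): [v_1,v_2,v_3], [v_1,v_4,v_5]

so the chain groups are C_0 ≅ Z^6, C_1 ≅ Z^8, C_2 ≅ Z^2.

Boundary ∂_1: C_1 → C_0 is given by ∂[p,q] = [q] − [p].
As a 6×8 matrix over Z this has rank 5, with invariant factors (1,1,1,1,1).

The boundary map ∂_2: C_2 → C_1 maps a triangle to the signed sum of its edges. For instance
  ∂[v_1,v_2,v_3] = [v_2,v_3] − [v_1,v_3] + [v_1,v_2],
  ∂[v_1,v_4,v_5] = [v_4,v_5] − [v_1,v_5] + [v_1,v_4].
This gives a 8×2 integer matrix of rank 2; reducing to Smith normal form yields diagonal entries (1,1).

From H_k ≅ ker(∂_k) / im(∂_{k+1}) we obtain:

  H_0: rank C_0 − rank ∂_1 = 6 − 5 = 1, and the invariant factors of ∂_1 are all 1, so H_0 ≅ Z.
  H_1: rank ker ∂_1 − rank ∂_2 = (8 − 5) − 2 = 1, and the invariant factors of ∂_2 are all 1, so H_1 ≅ Z.
  H_2: rank ker ∂_2 − rank ∂_3 = (2 − 2) − 0 = 0, and there is no ∂_3, so H_2 ≅ 0.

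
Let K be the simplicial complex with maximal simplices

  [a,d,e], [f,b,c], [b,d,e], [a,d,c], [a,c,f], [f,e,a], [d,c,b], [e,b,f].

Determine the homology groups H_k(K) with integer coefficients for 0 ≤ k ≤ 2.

Fix the vertex order a < b < c < d < e < f and write every simplex with vertices in increasing order. Then dim K = 2 and the simplices of K are:

  0-simplices (6): a, b, c, d, e, f
  1-simplices (12): ac, ad, ae, af, bc, bd, be, bf, cd, cf, de, ef
  2-simplices (8): acd, acf, ade, aef, bcd, bcf, bde, bef

so the chain groups are C_0 ≅ Z^6, C_1 ≅ Z^12, C_2 ≅ Z^8.

The boundary map ∂_1: C_1 → C_0 is given by ∂[p,q] = [q] − [p].
The resulting 6×12 matrix has rank 5, and its Smith normal form has invariant factors (1,1,1,1,1).

The boundary map ∂_2: C_2 → C_1 sends each 2-simplex [p,q,r] to [q,r] − [p,r] + [p,q]. For instance
  ∂bde = de − be + bd,
  ∂bcf = cf − bf + bc.
The resulting 12×8 matrix has rank 7, and its Smith normal form has invariant factors (1,1,1,1,1,1,1).

From H_k ≅ ker(∂_k) / im(∂_{k+1}) we obtain:

  H_0: rank C_0 − rank ∂_1 = 6 − 5 = 1, and the invariant factors of ∂_1 are all 1, so H_0 = Z.
  H_1: rank ker ∂_1 − rank ∂_2 = (12 − 5) − 7 = 0, and the invariant factors of ∂_2 are all 1, so H_1 = 0.
  H_2: rank ker ∂_2 − rank ∂_3 = (8 − 7) − 0 = 1, and there is no ∂_3, so H_2 = Z.

H_0 = Z,  H_1 = 0,  H_2 = Z.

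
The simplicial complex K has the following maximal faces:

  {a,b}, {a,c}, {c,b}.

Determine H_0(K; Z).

Take the total order a < b < c on the vertex set. Then K (dimension 1) consists of the simplices:

  0-simplices (3): a, b, c
  1-simplices (3): ab, ac, bc

so the chain groups are C_0 ≅ Z^3, C_1 ≅ Z^3.

Boundary ∂_1: C_1 → C_0 sends each edge [p,q] (with p < q) to q − p. For instance
  ∂ac = c − a.
The 3×3 boundary matrix has rank 2 and Smith normal form diag(1,1).

Computing H_k = (kernel of ∂_k) / (image of ∂_{k+1}):

  H_0: rank C_0 − rank ∂_1 = 3 − 2 = 1, and the invariant factors of ∂_1 are all 1, so H_0 = Z.

H_0 = Z.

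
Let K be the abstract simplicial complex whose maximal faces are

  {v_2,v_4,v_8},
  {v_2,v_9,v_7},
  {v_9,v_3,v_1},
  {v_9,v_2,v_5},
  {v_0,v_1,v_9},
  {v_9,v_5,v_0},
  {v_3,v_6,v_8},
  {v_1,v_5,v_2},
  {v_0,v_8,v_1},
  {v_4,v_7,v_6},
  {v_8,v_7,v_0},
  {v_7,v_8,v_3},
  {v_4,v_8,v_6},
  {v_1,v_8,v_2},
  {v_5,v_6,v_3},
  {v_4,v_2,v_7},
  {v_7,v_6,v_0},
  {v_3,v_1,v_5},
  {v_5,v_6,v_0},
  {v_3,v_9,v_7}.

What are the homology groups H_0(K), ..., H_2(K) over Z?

H_0 ≅ Z,  H_1 ≅ Z ⊕ Z/2,  H_2 = 0.

We work with the vertex ordering v_0 < v_1 < v_2 < v_3 < v_4 < v_5 < v_6 < v_7 < v_8 < v_9. The simplices of K, each written with vertices in increasing order, are:

  0-simplices (10): [v_0], [v_1], [v_2], [v_3], [v_4], [v_5], [v_6], [v_7], [v_8], [v_9]
  1-simplices (30): (30 of them)
  2-simplices (20): (20 of them)

so the chain groups are C_0 ≅ Z^10, C_1 ≅ Z^30, C_2 ≅ Z^20.

The boundary map ∂_1: C_1 → C_0 is given by ∂[p,q] = [q] − [p]. For instance
  ∂[v_3,v_9] = [v_9] − [v_3].
The 10×30 boundary matrix has rank 9 and Smith normal form diag(1,1,1,1,1,1,1,1,1).

Boundary ∂_2: C_2 → C_1 acts by ∂[p,q,r] = [q,r] − [p,r] + [p,q]. For instance
  ∂[v_3,v_7,v_8] = [v_7,v_8] − [v_3,v_8] + [v_3,v_7],
  ∂[v_1,v_2,v_8] = [v_2,v_8] − [v_1,v_8] + [v_1,v_2].
As a 30×20 matrix over Z this has rank 20, with invariant factors (1,1,1,1,1,1,1,1,1,1,1,1,1,1,1,1,1,1,1,2).

Now H_k = ker ∂_k / im ∂_{k+1}, so:

  H_0: rank C_0 − rank ∂_1 = 10 − 9 = 1, and the invariant factors of ∂_1 are all 1, so H_0 = Z.
  H_1: rank ker ∂_1 − rank ∂_2 = (30 − 9) − 20 = 1, and ∂_2 has invariant factor 2 > 1, so H_1 = Z ⊕ Z/2.
  H_2: rank ker ∂_2 − rank ∂_3 = (20 − 20) − 0 = 0, and there is no ∂_3, so H_2 = 0.

As a check, the Euler characteristic is 10 − 30 + 20 = 0, which agrees with 1 − 1 + 0 = 0.
(K is a triangulation of the Klein bottle.)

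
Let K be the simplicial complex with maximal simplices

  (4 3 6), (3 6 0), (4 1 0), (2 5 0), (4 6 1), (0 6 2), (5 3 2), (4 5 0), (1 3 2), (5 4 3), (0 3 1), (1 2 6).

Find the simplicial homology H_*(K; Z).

H_0 = Z,  H_1 = Z/2,  H_2 = 0.

K has 7 vertices, 18 edges, 12 triangles.
rank ∂_0 = 0, rank ∂_1 = 6 ⇒ b_0 = 7 − 0 − 6 = 1; all invariant factors of ∂_1 are 1 so no torsion. So H_0 ≅ Z.
rank ∂_1 = 6, rank ∂_2 = 12 ⇒ b_1 = 18 − 6 − 12 = 0; ∂_2 has invariant factor(s) [2] giving torsion. So H_1 ≅ Z/2.
rank ∂_2 = 12, rank ∂_3 = 0 ⇒ b_2 = 12 − 12 − 0 = 0. So H_2 ≅ 0.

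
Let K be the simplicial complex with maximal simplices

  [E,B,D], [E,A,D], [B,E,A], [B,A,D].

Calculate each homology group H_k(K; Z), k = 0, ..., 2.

H_0 = Z,  H_1 = 0,  H_2 = Z.

Order the vertices as A < B < D < E. Listing each simplex with vertices in this order, K has dimension 2 with simplices:

  0-simplices (4): A, B, D, E
  1-simplices (6): AB, AD, AE, BD, BE, DE
  2-simplices (4): ABD, ABE, ADE, BDE

so the chain groups are C_0 ≅ Z^4, C_1 ≅ Z^6, C_2 ≅ Z^4.

∂_1: C_1 → C_0 is given by ∂[p,q] = [q] − [p].
The 4×6 boundary matrix has rank 3 and Smith normal form diag(1,1,1).

∂_2: C_2 → C_1 maps a triangle to the signed sum of its edges. For instance
  ∂BDE = DE − BE + BD,
  ∂ABD = BD − AD + AB.
The 6×4 boundary matrix has rank 3 and Smith normal form diag(1,1,1).

Reading off H_k = ker ∂_k / im ∂_{k+1}:

  H_0: rank C_0 − rank ∂_1 = 4 − 3 = 1, and the invariant factors of ∂_1 are all 1, so H_0 ≅ Z.
  H_1: rank ker ∂_1 − rank ∂_2 = (6 − 3) − 3 = 0, and the invariant factors of ∂_2 are all 1, so H_1 ≅ 0.
  H_2: rank ker ∂_2 − rank ∂_3 = (4 − 3) − 0 = 1, and there is no ∂_3, so H_2 ≅ Z.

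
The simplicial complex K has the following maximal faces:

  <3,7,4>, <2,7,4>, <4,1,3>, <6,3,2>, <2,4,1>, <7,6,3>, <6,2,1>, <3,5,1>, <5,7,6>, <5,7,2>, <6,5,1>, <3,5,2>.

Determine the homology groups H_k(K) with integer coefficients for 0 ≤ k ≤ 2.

Take the total order 1 < 2 < 3 < 4 < 5 < 6 < 7 on the vertex set. Then K (dimension 2) consists of the simplices:

  0-simplices (7): [1], [2], [3], [4], [5], [6], [7]
  1-simplices (18): [1,2], [1,3], [1,4], [1,5], [1,6], [2,3], [2,4], [2,5], [2,6], [2,7], [3,4], [3,5], [3,6], [3,7], [4,7], [5,6], [5,7], [6,7]
  2-simplices (12): [1,2,4], [1,2,6], [1,3,4], [1,3,5], [1,5,6], [2,3,5], [2,3,6], [2,4,7], [2,5,7], [3,4,7], [3,6,7], [5,6,7]

Hence C_0 ≅ Z^7, C_1 ≅ Z^18, C_2 ≅ Z^12.

The boundary map ∂_1: C_1 → C_0 is given by ∂[p,q] = [q] − [p].
As a 7×18 matrix over Z this has rank 6, with invariant factors (1,1,1,1,1,1).

The boundary map ∂_2: C_2 → C_1 acts by ∂[p,q,r] = [q,r] − [p,r] + [p,q]. For instance
  ∂[2,3,6] = [3,6] − [2,6] + [2,3],
  ∂[3,6,7] = [6,7] − [3,7] + [3,6].
The 18×12 boundary matrix has rank 12 and Smith normal form diag(1,1,1,1,1,1,1,1,1,1,1,2).

Computing H_k = (kernel of ∂_k) / (image of ∂_{k+1}):

  H_0: rank C_0 − rank ∂_1 = 7 − 6 = 1, and the invariant factors of ∂_1 are all 1, so H_0 = Z.
  H_1: rank ker ∂_1 − rank ∂_2 = (18 − 6) − 12 = 0, and ∂_2 has invariant factor 2 > 1, so H_1 = Z/2.
  H_2: rank ker ∂_2 − rank ∂_3 = (12 − 12) − 0 = 0, and there is no ∂_3, so H_2 = 0.

H_0 ≅ Z,  H_1 ≅ Z/2,  H_2 = 0.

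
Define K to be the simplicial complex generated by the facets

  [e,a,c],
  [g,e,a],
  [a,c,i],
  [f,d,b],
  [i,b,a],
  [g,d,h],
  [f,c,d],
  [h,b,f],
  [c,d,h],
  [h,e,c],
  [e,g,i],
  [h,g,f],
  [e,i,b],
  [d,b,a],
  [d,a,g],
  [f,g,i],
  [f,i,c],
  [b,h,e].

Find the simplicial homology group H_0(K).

We work with the vertex ordering a < b < c < d < e < f < g < h < i. The simplices of K, each written with vertices in increasing order, are:

  0-simplices (9): a, b, c, d, e, f, g, h, i
  1-simplices (27): ab, ac, ad, ae, ag, ai, bd, be, bf, bh, bi, cd, ce, cf, ch, ci, df, dg, dh, eg, eh, ei, fg, fh, fi, gh, gi
  2-simplices (18): abd, abi, ace, aci, adg, aeg, bdf, beh, bei, bfh, cdf, cdh, ceh, cfi, dgh, egi, fgh, fgi

so the chain groups are C_0 ≅ Z^9, C_1 ≅ Z^27, C_2 ≅ Z^18.

The boundary map ∂_1: C_1 → C_0 maps an edge to its endpoints' difference, ∂[p,q] = q − p. For instance
  ∂cf = f − c.
The resulting 9×27 matrix has rank 8, and its Smith normal form has invariant factors (1,1,1,1,1,1,1,1).

∂_2: C_2 → C_1 maps a triangle to the signed sum of its edges. For instance
  ∂bei = ei − bi + be,
  ∂ace = ce − ae + ac.
As a 27×18 matrix over Z this has rank 18, with invariant factors (1,1,1,1,1,1,1,1,1,1,1,1,1,1,1,1,1,2).

Reading off H_k = ker ∂_k / im ∂_{k+1}:

  H_0: rank C_0 − rank ∂_1 = 9 − 8 = 1, and the invariant factors of ∂_1 are all 1, so H_0 ≅ Z.

(K is a triangulation of the Klein bottle.)

H_0 = Z.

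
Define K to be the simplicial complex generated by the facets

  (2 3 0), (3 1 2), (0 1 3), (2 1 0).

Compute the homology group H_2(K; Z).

H_2 ≅ Z.

Fix the vertex order 0 < 1 < 2 < 3 and write every simplex with vertices in increasing order. Then dim K = 2 and the simplices of K are:

  0-simplices (4): [0], [1], [2], [3]
  1-simplices (6): [0,1], [0,2], [0,3], [1,2], [1,3], [2,3]
  2-simplices (4): [0,1,2], [0,1,3], [0,2,3], [1,2,3]

Hence C_0 ≅ Z^4, C_1 ≅ Z^6, C_2 ≅ Z^4.

∂_1: C_1 → C_0 maps an edge to its endpoints' difference, ∂[p,q] = q − p.
The resulting 4×6 matrix has rank 3, and its Smith normal form has invariant factors (1,1,1).

The boundary map ∂_2: C_2 → C_1 sends each 2-simplex [p,q,r] to [q,r] − [p,r] + [p,q]. For instance
  ∂[0,1,2] = [1,2] − [0,2] + [0,1],
  ∂[0,1,3] = [1,3] − [0,3] + [0,1].
The resulting 6×4 matrix has rank 3, and its Smith normal form has invariant factors (1,1,1).

From H_k ≅ ker(∂_k) / im(∂_{k+1}) we obtain:

  H_2: rank ker ∂_2 − rank ∂_3 = (4 − 3) − 0 = 1, and there is no ∂_3, so H_2 ≅ Z.

(K is a triangulation of the 2-sphere S^2.)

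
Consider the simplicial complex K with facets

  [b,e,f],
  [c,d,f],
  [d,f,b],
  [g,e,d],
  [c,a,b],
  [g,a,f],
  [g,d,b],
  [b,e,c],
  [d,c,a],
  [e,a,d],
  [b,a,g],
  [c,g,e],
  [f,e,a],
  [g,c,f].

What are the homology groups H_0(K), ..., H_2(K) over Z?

We work with the vertex ordering a < b < c < d < e < f < g. The simplices of K, each written with vertices in increasing order, are:

  0-simplices (7): a, b, c, d, e, f, g
  1-simplices (21): ab, ac, ad, ae, af, ag, bc, bd, be, bf, bg, cd, ce, cf, cg, de, df, dg, ef, eg, fg
  2-simplices (14): abc, abg, acd, ade, aef, afg, bce, bdf, bdg, bef, cdf, ceg, cfg, deg

giving chain groups C_0 ≅ Z^7, C_1 ≅ Z^21, C_2 ≅ Z^14.

∂_1: C_1 → C_0 maps an edge to its endpoints' difference, ∂[p,q] = q − p. For instance
  ∂ag = g − a.
The resulting 7×21 matrix has rank 6, and its Smith normal form has invariant factors (1,1,1,1,1,1).

The boundary map ∂_2: C_2 → C_1 sends each 2-simplex [p,q,r] to [q,r] − [p,r] + [p,q]. For instance
  ∂bef = ef − bf + be,
  ∂aef = ef − af + ae.
This gives a 21×14 integer matrix of rank 13; reducing to Smith normal form yields diagonal entries (1,1,1,1,1,1,1,1,1,1,1,1,1).

From H_k ≅ ker(∂_k) / im(∂_{k+1}) we obtain:

  H_0: rank C_0 − rank ∂_1 = 7 − 6 = 1, and the invariant factors of ∂_1 are all 1, so H_0 = Z.
  H_1: rank ker ∂_1 − rank ∂_2 = (21 − 6) − 13 = 2, and the invariant factors of ∂_2 are all 1, so H_1 = Z^2.
  H_2: rank ker ∂_2 − rank ∂_3 = (14 − 13) − 0 = 1, and there is no ∂_3, so H_2 = Z.

As a check, the Euler characteristic is 7 − 21 + 14 = 0, which agrees with 1 − 2 + 1 = 0.

H_0 ≅ Z,  H_1 ≅ Z^2,  H_2 ≅ Z.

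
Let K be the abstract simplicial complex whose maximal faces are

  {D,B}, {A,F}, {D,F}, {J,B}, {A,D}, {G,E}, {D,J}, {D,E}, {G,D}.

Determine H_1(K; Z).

Order the vertices as A < B < D < E < F < G < J. Listing each simplex with vertices in this order, K has dimension 1 with simplices:

  0-simplices (7): A, B, D, E, F, G, J
  1-simplices (9): AD, AF, BD, BJ, DE, DF, DG, DJ, EG

giving chain groups C_0 ≅ Z^7, C_1 ≅ Z^9.

∂_1: C_1 → C_0 sends each edge [p,q] (with p < q) to q − p.
As a 7×9 matrix over Z this has rank 6, with invariant factors (1,1,1,1,1,1).

From H_k ≅ ker(∂_k) / im(∂_{k+1}) we obtain:

  H_1: rank ker ∂_1 − rank ∂_2 = (9 − 6) − 0 = 3, and there is no ∂_2, so H_1 ≅ Z^3.

(K is a triangulation of a wedge of 3 circles.)

H_1 = Z^3.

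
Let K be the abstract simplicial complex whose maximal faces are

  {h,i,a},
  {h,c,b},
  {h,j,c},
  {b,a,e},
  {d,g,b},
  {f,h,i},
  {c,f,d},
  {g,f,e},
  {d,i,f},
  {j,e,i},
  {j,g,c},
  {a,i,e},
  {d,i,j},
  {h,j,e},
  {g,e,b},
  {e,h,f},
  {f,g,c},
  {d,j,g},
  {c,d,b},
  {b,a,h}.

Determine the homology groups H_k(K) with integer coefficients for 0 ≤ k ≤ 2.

Fix the vertex order a < b < c < d < e < f < g < h < i < j and write every simplex with vertices in increasing order. Then dim K = 2 and the simplices of K are:

  0-simplices (10): a, b, c, d, e, f, g, h, i, j
  1-simplices (30): ab, ae, ah, ai, bc, bd, be, bg, bh, cd, cf, cg, ch, cj, df, dg, di, dj, ef, eg, eh, ei, ej, fg, fh, fi, gj, hi, hj, ij
  2-simplices (20): abe, abh, aei, ahi, bcd, bch, bdg, beg, cdf, cfg, cgj, chj, dfi, dgj, dij, efg, efh, ehj, eij, fhi

so the chain groups are C_0 ≅ Z^10, C_1 ≅ Z^30, C_2 ≅ Z^20.

∂_1: C_1 → C_0 sends each edge [p,q] (with p < q) to q − p.
This gives a 10×30 integer matrix of rank 9; reducing to Smith normal form yields diagonal entries (1,1,1,1,1,1,1,1,1).

Boundary ∂_2: C_2 → C_1 sends each 2-simplex [p,q,r] to [q,r] − [p,r] + [p,q]. For instance
  ∂beg = eg − bg + be,
  ∂ehj = hj − ej + eh.
This gives a 30×20 integer matrix of rank 20; reducing to Smith normal form yields diagonal entries (1,1,1,1,1,1,1,1,1,1,1,1,1,1,1,1,1,1,1,2).

Reading off H_k = ker ∂_k / im ∂_{k+1}:

  H_0: rank C_0 − rank ∂_1 = 10 − 9 = 1, and the invariant factors of ∂_1 are all 1, so H_0 ≅ Z.
  H_1: rank ker ∂_1 − rank ∂_2 = (30 − 9) − 20 = 1, and ∂_2 has invariant factor 2 > 1, so H_1 ≅ Z × Z/2.
  H_2: rank ker ∂_2 − rank ∂_3 = (20 − 20) − 0 = 0, and there is no ∂_3, so H_2 ≅ 0.

As a check, the Euler characteristic is 10 − 30 + 20 = 0, which agrees with 1 − 1 + 0 = 0.

H_0 ≅ Z,  H_1 ≅ Z × Z/2,  H_2 = 0.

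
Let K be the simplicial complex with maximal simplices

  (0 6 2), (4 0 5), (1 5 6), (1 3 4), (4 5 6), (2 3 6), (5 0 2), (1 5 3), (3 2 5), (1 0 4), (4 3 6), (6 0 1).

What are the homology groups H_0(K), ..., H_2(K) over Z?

We work with the vertex ordering 0 < 1 < 2 < 3 < 4 < 5 < 6. The simplices of K, each written with vertices in increasing order, are:

  0-simplices (7): [0], [1], [2], [3], [4], [5], [6]
  1-simplices (18): [0,1], [0,2], [0,4], [0,5], [0,6], [1,3], [1,4], [1,5], [1,6], [2,3], [2,5], [2,6], [3,4], [3,5], [3,6], [4,5], [4,6], [5,6]
  2-simplices (12): [0,1,4], [0,1,6], [0,2,5], [0,2,6], [0,4,5], [1,3,4], [1,3,5], [1,5,6], [2,3,5], [2,3,6], [3,4,6], [4,5,6]

so the chain groups are C_0 ≅ Z^7, C_1 ≅ Z^18, C_2 ≅ Z^12.

The boundary map ∂_1: C_1 → C_0 is given by ∂[p,q] = [q] − [p].
The resulting 7×18 matrix has rank 6, and its Smith normal form has invariant factors (1,1,1,1,1,1).

∂_2: C_2 → C_1 acts by ∂[p,q,r] = [q,r] − [p,r] + [p,q]. For instance
  ∂[0,4,5] = [4,5] − [0,5] + [0,4],
  ∂[0,1,4] = [1,4] − [0,4] + [0,1].
The resulting 18×12 matrix has rank 12, and its Smith normal form has invariant factors (1,1,1,1,1,1,1,1,1,1,1,2).

Reading off H_k = ker ∂_k / im ∂_{k+1}:

  H_0: rank C_0 − rank ∂_1 = 7 − 6 = 1, and the invariant factors of ∂_1 are all 1, so H_0 = Z.
  H_1: rank ker ∂_1 − rank ∂_2 = (18 − 6) − 12 = 0, and ∂_2 has invariant factor 2 > 1, so H_1 = Z/2Z.
  H_2: rank ker ∂_2 − rank ∂_3 = (12 − 12) − 0 = 0, and there is no ∂_3, so H_2 = 0.

As a check, the Euler characteristic is 7 − 18 + 12 = 1, which agrees with 1 − 0 + 0 = 1.
(K is a triangulation of the real projective plane RP^2.)

H_0 = Z,  H_1 = Z/2Z,  H_2 = 0.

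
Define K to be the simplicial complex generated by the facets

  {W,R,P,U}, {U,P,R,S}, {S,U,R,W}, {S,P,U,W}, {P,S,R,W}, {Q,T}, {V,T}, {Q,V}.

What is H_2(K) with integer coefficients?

H_2 = 0.

Order the vertices as P < Q < R < S < T < U < V < W. Listing each simplex with vertices in this order, K has dimension 3 with simplices:

  0-simplices (8): P, Q, R, S, T, U, V, W
  1-simplices (13): PR, PS, PU, PW, QT, QV, RS, RU, RW, SU, SW, TV, UW
  2-simplices (10): PRS, PRU, PRW, PSU, PSW, PUW, RSU, RSW, RUW, SUW
  3-simplices (5): PRSU, PRSW, PRUW, PSUW, RSUW

Hence C_0 ≅ Z^8, C_1 ≅ Z^13, C_2 ≅ Z^10, C_3 ≅ Z^5.

∂_1: C_1 → C_0 sends each edge [p,q] (with p < q) to q − p.
This gives a 8×13 integer matrix of rank 6; reducing to Smith normal form yields diagonal entries (1,1,1,1,1,1).

∂_2: C_2 → C_1 acts by ∂[p,q,r] = [q,r] − [p,r] + [p,q]. For instance
  ∂RUW = UW − RW + RU,
  ∂PRS = RS − PS + PR.
As a 13×10 matrix over Z this has rank 6, with invariant factors (1,1,1,1,1,1).

∂_3: C_3 → C_2 sends each 3-simplex σ to the alternating sum Σ_i (−1)^i (σ with its i-th vertex removed). For instance
  ∂PRUW = RUW − PUW + PRW − PRU,
  ∂RSUW = SUW − RUW + RSW − RSU.
The resulting 10×5 matrix has rank 4, and its Smith normal form has invariant factors (1,1,1,1).

Reading off H_k = ker ∂_k / im ∂_{k+1}:

  H_2: rank ker ∂_2 − rank ∂_3 = (10 − 6) − 4 = 0, and the invariant factors of ∂_3 are all 1, so H_2 ≅ 0.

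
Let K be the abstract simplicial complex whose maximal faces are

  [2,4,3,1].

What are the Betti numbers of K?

Fix the vertex order 1 < 2 < 3 < 4 and write every simplex with vertices in increasing order. Then dim K = 3 and the simplices of K are:

  0-simplices (4): [1], [2], [3], [4]
  1-simplices (6): [1,2], [1,3], [1,4], [2,3], [2,4], [3,4]
  2-simplices (4): [1,2,3], [1,2,4], [1,3,4], [2,3,4]
  3-simplices (1): [1,2,3,4]

giving chain groups C_0 ≅ Z^4, C_1 ≅ Z^6, C_2 ≅ Z^4, C_3 ≅ Z^1.

The boundary map ∂_1: C_1 → C_0 sends each edge [p,q] (with p < q) to q − p. For instance
  ∂[1,4] = [4] − [1].
As a 4×6 matrix over Z this has rank 3, with invariant factors (1,1,1).

Boundary ∂_2: C_2 → C_1 maps a triangle to the signed sum of its edges. For instance
  ∂[1,3,4] = [3,4] − [1,4] + [1,3],
  ∂[1,2,4] = [2,4] − [1,4] + [1,2].
This gives a 6×4 integer matrix of rank 3; reducing to Smith normal form yields diagonal entries (1,1,1).

Boundary ∂_3: C_3 → C_2 sends each 3-simplex σ to the alternating sum Σ_i (−1)^i (σ with its i-th vertex removed). For instance
  ∂[1,2,3,4] = [2,3,4] − [1,3,4] + [1,2,4] − [1,2,3].
The 4×1 boundary matrix has rank 1 and Smith normal form diag(1).

Reading off H_k = ker ∂_k / im ∂_{k+1}:

  H_0: rank C_0 − rank ∂_1 = 4 − 3 = 1, and the invariant factors of ∂_1 are all 1, so H_0 = Z.
  H_1: rank ker ∂_1 − rank ∂_2 = (6 − 3) − 3 = 0, and the invariant factors of ∂_2 are all 1, so H_1 = 0.
  H_2: rank ker ∂_2 − rank ∂_3 = (4 − 3) − 1 = 0, and the invariant factors of ∂_3 are all 1, so H_2 = 0.
  H_3: rank ker ∂_3 − rank ∂_4 = (1 − 1) − 0 = 0, and there is no ∂_4, so H_3 = 0.

As a check, the Euler characteristic is 4 − 6 + 4 − 1 = 1, which agrees with 1 − 0 + 0 − 0 = 1.
(K is a triangulation of the 3-simplex.)

Hence the Betti numbers are b_0 = 1, b_1 = 0, b_2 = 0, b_3 = 0.

b_0 = 1, b_1 = 0, b_2 = 0, b_3 = 0.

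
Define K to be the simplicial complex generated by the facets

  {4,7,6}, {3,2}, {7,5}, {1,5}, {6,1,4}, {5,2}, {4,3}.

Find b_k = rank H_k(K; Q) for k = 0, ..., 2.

Take the total order 1 < 2 < 3 < 4 < 5 < 6 < 7 on the vertex set. Then K (dimension 2) consists of the simplices:

  0-simplices (7): [1], [2], [3], [4], [5], [6], [7]
  1-simplices (10): [1,4], [1,5], [1,6], [2,3], [2,5], [3,4], [4,6], [4,7], [5,7], [6,7]
  2-simplices (2): [1,4,6], [4,6,7]

giving chain groups C_0 ≅ Z^7, C_1 ≅ Z^10, C_2 ≅ Z^2.

Boundary ∂_1: C_1 → C_0 sends each edge [p,q] (with p < q) to q − p.
As a 7×10 matrix over Z this has rank 6, with invariant factors (1,1,1,1,1,1).

The boundary map ∂_2: C_2 → C_1 sends each 2-simplex [p,q,r] to [q,r] − [p,r] + [p,q]. For instance
  ∂[1,4,6] = [4,6] − [1,6] + [1,4],
  ∂[4,6,7] = [6,7] − [4,7] + [4,6].
The resulting 10×2 matrix has rank 2, and its Smith normal form has invariant factors (1,1).

Now H_k = ker ∂_k / im ∂_{k+1}, so:

  H_0: rank C_0 − rank ∂_1 = 7 − 6 = 1, and the invariant factors of ∂_1 are all 1, so H_0 = Z.
  H_1: rank ker ∂_1 − rank ∂_2 = (10 − 6) − 2 = 2, and the invariant factors of ∂_2 are all 1, so H_1 = Z^2.
  H_2: rank ker ∂_2 − rank ∂_3 = (2 − 2) − 0 = 0, and there is no ∂_3, so H_2 = 0.

Hence the Betti numbers are b_0 = 1, b_1 = 2, b_2 = 0.

b_0 = 1, b_1 = 2, b_2 = 0.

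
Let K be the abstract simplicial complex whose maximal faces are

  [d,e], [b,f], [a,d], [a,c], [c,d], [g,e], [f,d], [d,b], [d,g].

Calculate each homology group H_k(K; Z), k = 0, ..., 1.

Order the vertices as a < b < c < d < e < f < g. Listing each simplex with vertices in this order, K has dimension 1 with simplices:

  0-simplices (7): a, b, c, d, e, f, g
  1-simplices (9): ac, ad, bd, bf, cd, de, df, dg, eg

so the chain groups are C_0 ≅ Z^7, C_1 ≅ Z^9.

Boundary ∂_1: C_1 → C_0 is given by ∂[p,q] = [q] − [p]. For instance
  ∂bf = f − b.
As a 7×9 matrix over Z this has rank 6, with invariant factors (1,1,1,1,1,1).

From H_k ≅ ker(∂_k) / im(∂_{k+1}) we obtain:

  H_0: rank C_0 − rank ∂_1 = 7 − 6 = 1, and the invariant factors of ∂_1 are all 1, so H_0 ≅ Z.
  H_1: rank ker ∂_1 − rank ∂_2 = (9 − 6) − 0 = 3, and there is no ∂_2, so H_1 ≅ Z^3.

(K is a triangulation of a wedge of 3 circles.)

H_0 = Z,  H_1 = Z^3.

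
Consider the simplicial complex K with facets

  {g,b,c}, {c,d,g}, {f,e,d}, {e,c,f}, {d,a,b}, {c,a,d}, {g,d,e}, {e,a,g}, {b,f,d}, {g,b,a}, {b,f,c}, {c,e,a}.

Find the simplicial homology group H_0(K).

We work with the vertex ordering a < b < c < d < e < f < g. The simplices of K, each written with vertices in increasing order, are:

  0-simplices (7): a, b, c, d, e, f, g
  1-simplices (18): ab, ac, ad, ae, ag, bc, bd, bf, bg, cd, ce, cf, cg, de, df, dg, ef, eg
  2-simplices (12): abd, abg, acd, ace, aeg, bcf, bcg, bdf, cdg, cef, def, deg

giving chain groups C_0 ≅ Z^7, C_1 ≅ Z^18, C_2 ≅ Z^12.

∂_1: C_1 → C_0 is given by ∂[p,q] = [q] − [p]. For instance
  ∂ce = e − c.
As a 7×18 matrix over Z this has rank 6, with invariant factors (1,1,1,1,1,1).

Boundary ∂_2: C_2 → C_1 maps a triangle to the signed sum of its edges. For instance
  ∂def = ef − df + de,
  ∂bcf = cf − bf + bc.
This gives a 18×12 integer matrix of rank 12; reducing to Smith normal form yields diagonal entries (1,1,1,1,1,1,1,1,1,1,1,2).

Computing H_k = (kernel of ∂_k) / (image of ∂_{k+1}):

  H_0: rank C_0 − rank ∂_1 = 7 − 6 = 1, and the invariant factors of ∂_1 are all 1, so H_0 ≅ Z.

(K is a triangulation of the real projective plane RP^2.)

H_0 ≅ Z.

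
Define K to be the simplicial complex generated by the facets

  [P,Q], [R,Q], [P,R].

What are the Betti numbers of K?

Order the vertices as P < Q < R. Listing each simplex with vertices in this order, K has dimension 1 with simplices:

  0-simplices (3): P, Q, R
  1-simplices (3): PQ, PR, QR

giving chain groups C_0 ≅ Z^3, C_1 ≅ Z^3.

The boundary map ∂_1: C_1 → C_0 maps an edge to its endpoints' difference, ∂[p,q] = q − p. For instance
  ∂QR = R − Q.
The resulting 3×3 matrix has rank 2, and its Smith normal form has invariant factors (1,1).

Computing H_k = (kernel of ∂_k) / (image of ∂_{k+1}):

  H_0: rank C_0 − rank ∂_1 = 3 − 2 = 1, and the invariant factors of ∂_1 are all 1, so H_0 ≅ Z.
  H_1: rank ker ∂_1 − rank ∂_2 = (3 − 2) − 0 = 1, and there is no ∂_2, so H_1 ≅ Z.

As a check, the Euler characteristic is 3 − 3 = 0, which agrees with 1 − 1 = 0.

Hence the Betti numbers are b_0 = 1, b_1 = 1.

b_0 = 1, b_1 = 1.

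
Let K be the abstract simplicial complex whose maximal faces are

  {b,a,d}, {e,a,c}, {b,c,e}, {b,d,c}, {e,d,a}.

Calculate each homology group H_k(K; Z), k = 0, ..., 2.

We work with the vertex ordering a < b < c < d < e. The simplices of K, each written with vertices in increasing order, are:

  0-simplices (5): a, b, c, d, e
  1-simplices (10): ab, ac, ad, ae, bc, bd, be, cd, ce, de
  2-simplices (5): abd, ace, ade, bcd, bce

giving chain groups C_0 ≅ Z^5, C_1 ≅ Z^10, C_2 ≅ Z^5.

The boundary map ∂_1: C_1 → C_0 is given by ∂[p,q] = [q] − [p]. For instance
  ∂be = e − b.
As a 5×10 matrix over Z this has rank 4, with invariant factors (1,1,1,1).

Boundary ∂_2: C_2 → C_1 maps a triangle to the signed sum of its edges. For instance
  ∂abd = bd − ad + ab,
  ∂bce = ce − be + bc.
This gives a 10×5 integer matrix of rank 5; reducing to Smith normal form yields diagonal entries (1,1,1,1,1).

Reading off H_k = ker ∂_k / im ∂_{k+1}:

  H_0: rank C_0 − rank ∂_1 = 5 − 4 = 1, and the invariant factors of ∂_1 are all 1, so H_0 = Z.
  H_1: rank ker ∂_1 − rank ∂_2 = (10 − 4) − 5 = 1, and the invariant factors of ∂_2 are all 1, so H_1 = Z.
  H_2: rank ker ∂_2 − rank ∂_3 = (5 − 5) − 0 = 0, and there is no ∂_3, so H_2 = 0.

H_0 = Z,  H_1 = Z,  H_2 = 0.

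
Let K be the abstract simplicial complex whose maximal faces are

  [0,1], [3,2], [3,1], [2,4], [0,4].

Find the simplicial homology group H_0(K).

Take the total order 0 < 1 < 2 < 3 < 4 on the vertex set. Then K (dimension 1) consists of the simplices:

  0-simplices (5): [0], [1], [2], [3], [4]
  1-simplices (5): [0,1], [0,4], [1,3], [2,3], [2,4]

so the chain groups are C_0 ≅ Z^5, C_1 ≅ Z^5.

The boundary map ∂_1: C_1 → C_0 is given by ∂[p,q] = [q] − [p].
This gives a 5×5 integer matrix of rank 4; reducing to Smith normal form yields diagonal entries (1,1,1,1).

Reading off H_k = ker ∂_k / im ∂_{k+1}:

  H_0: rank C_0 − rank ∂_1 = 5 − 4 = 1, and the invariant factors of ∂_1 are all 1, so H_0 ≅ Z.

H_0 ≅ Z.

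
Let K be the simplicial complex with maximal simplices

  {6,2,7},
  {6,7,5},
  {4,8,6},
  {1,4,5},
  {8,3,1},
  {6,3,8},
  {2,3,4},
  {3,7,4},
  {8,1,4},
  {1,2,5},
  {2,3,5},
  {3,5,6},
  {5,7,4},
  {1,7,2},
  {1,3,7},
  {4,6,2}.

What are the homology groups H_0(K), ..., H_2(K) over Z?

H_0 ≅ Z,  H_1 ≅ Z^2,  H_2 ≅ Z.

Order the vertices as 1 < 2 < 3 < 4 < 5 < 6 < 7 < 8. Listing each simplex with vertices in this order, K has dimension 2 with simplices:

  0-simplices (8): [1], [2], [3], [4], [5], [6], [7], [8]
  1-simplices (24): (24 of them)
  2-simplices (16): [1,2,5], [1,2,7], [1,3,7], [1,3,8], [1,4,5], [1,4,8], [2,3,4], [2,3,5], [2,4,6], [2,6,7], [3,4,7], [3,5,6], [3,6,8], [4,5,7], [4,6,8], [5,6,7]

so the chain groups are C_0 ≅ Z^8, C_1 ≅ Z^24, C_2 ≅ Z^16.

∂_1: C_1 → C_0 sends each edge [p,q] (with p < q) to q − p. For instance
  ∂[6,8] = [8] − [6].
This gives a 8×24 integer matrix of rank 7; reducing to Smith normal form yields diagonal entries (1,1,1,1,1,1,1).

Boundary ∂_2: C_2 → C_1 maps a triangle to the signed sum of its edges. For instance
  ∂[2,6,7] = [6,7] − [2,7] + [2,6],
  ∂[3,4,7] = [4,7] − [3,7] + [3,4].
This gives a 24×16 integer matrix of rank 15; reducing to Smith normal form yields diagonal entries (1,1,1,1,1,1,1,1,1,1,1,1,1,1,1).

Computing H_k = (kernel of ∂_k) / (image of ∂_{k+1}):

  H_0: rank C_0 − rank ∂_1 = 8 − 7 = 1, and the invariant factors of ∂_1 are all 1, so H_0 = Z.
  H_1: rank ker ∂_1 − rank ∂_2 = (24 − 7) − 15 = 2, and the invariant factors of ∂_2 are all 1, so H_1 = Z^2.
  H_2: rank ker ∂_2 − rank ∂_3 = (16 − 15) − 0 = 1, and there is no ∂_3, so H_2 = Z.

As a check, the Euler characteristic is 8 − 24 + 16 = 0, which agrees with 1 − 2 + 1 = 0.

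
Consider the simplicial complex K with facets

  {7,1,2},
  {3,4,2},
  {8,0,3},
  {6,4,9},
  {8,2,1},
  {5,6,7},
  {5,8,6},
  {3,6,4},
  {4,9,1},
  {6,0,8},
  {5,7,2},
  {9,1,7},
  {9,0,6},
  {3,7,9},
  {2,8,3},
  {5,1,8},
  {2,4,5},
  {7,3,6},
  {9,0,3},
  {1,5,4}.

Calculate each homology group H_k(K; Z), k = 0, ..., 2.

H_0 ≅ Z,  H_1 ≅ Z × Z/2,  H_2 = 0.

Order the vertices as 0 < 1 < 2 < 3 < 4 < 5 < 6 < 7 < 8 < 9. Listing each simplex with vertices in this order, K has dimension 2 with simplices:

  0-simplices (10): [0], [1], [2], [3], [4], [5], [6], [7], [8], [9]
  1-simplices (30): (30 of them)
  2-simplices (20): (20 of them)

giving chain groups C_0 ≅ Z^10, C_1 ≅ Z^30, C_2 ≅ Z^20.

∂_1: C_1 → C_0 maps an edge to its endpoints' difference, ∂[p,q] = q − p.
This gives a 10×30 integer matrix of rank 9; reducing to Smith normal form yields diagonal entries (1,1,1,1,1,1,1,1,1).

The boundary map ∂_2: C_2 → C_1 sends each 2-simplex [p,q,r] to [q,r] − [p,r] + [p,q]. For instance
  ∂[5,6,7] = [6,7] − [5,7] + [5,6],
  ∂[0,3,8] = [3,8] − [0,8] + [0,3].
This gives a 30×20 integer matrix of rank 20; reducing to Smith normal form yields diagonal entries (1,1,1,1,1,1,1,1,1,1,1,1,1,1,1,1,1,1,1,2).

From H_k ≅ ker(∂_k) / im(∂_{k+1}) we obtain:

  H_0: rank C_0 − rank ∂_1 = 10 − 9 = 1, and the invariant factors of ∂_1 are all 1, so H_0 ≅ Z.
  H_1: rank ker ∂_1 − rank ∂_2 = (30 − 9) − 20 = 1, and ∂_2 has invariant factor 2 > 1, so H_1 ≅ Z × Z/2.
  H_2: rank ker ∂_2 − rank ∂_3 = (20 − 20) − 0 = 0, and there is no ∂_3, so H_2 ≅ 0.

As a check, the Euler characteristic is 10 − 30 + 20 = 0, which agrees with 1 − 1 + 0 = 0.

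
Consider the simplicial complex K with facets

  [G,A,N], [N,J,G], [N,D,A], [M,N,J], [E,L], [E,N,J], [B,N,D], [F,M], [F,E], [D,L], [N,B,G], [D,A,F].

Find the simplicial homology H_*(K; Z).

Fix the vertex order A < B < D < E < F < G < J < L < M < N and write every simplex with vertices in increasing order. Then dim K = 2 and the simplices of K are:

  0-simplices (10): A, B, D, E, F, G, J, L, M, N
  1-simplices (20): AD, AF, AG, AN, BD, BG, BN, DF, DL, DN, EF, EJ, EL, EN, FM, GJ, GN, JM, JN, MN
  2-simplices (8): ADF, ADN, AGN, BDN, BGN, EJN, GJN, JMN

Hence C_0 ≅ Z^10, C_1 ≅ Z^20, C_2 ≅ Z^8.

∂_1: C_1 → C_0 is given by ∂[p,q] = [q] − [p].
This gives a 10×20 integer matrix of rank 9; reducing to Smith normal form yields diagonal entries (1,1,1,1,1,1,1,1,1).

Boundary ∂_2: C_2 → C_1 maps a triangle to the signed sum of its edges. For instance
  ∂EJN = JN − EN + EJ,
  ∂ADN = DN − AN + AD.
The 20×8 boundary matrix has rank 8 and Smith normal form diag(1,1,1,1,1,1,1,1).

Now H_k = ker ∂_k / im ∂_{k+1}, so:

  H_0: rank C_0 − rank ∂_1 = 10 − 9 = 1, and the invariant factors of ∂_1 are all 1, so H_0 = Z.
  H_1: rank ker ∂_1 − rank ∂_2 = (20 − 9) − 8 = 3, and the invariant factors of ∂_2 are all 1, so H_1 = Z^3.
  H_2: rank ker ∂_2 − rank ∂_3 = (8 − 8) − 0 = 0, and there is no ∂_3, so H_2 = 0.

As a check, the Euler characteristic is 10 − 20 + 8 = -2, which agrees with 1 − 3 + 0 = -2.

H_0 = Z,  H_1 = Z^3,  H_2 = 0.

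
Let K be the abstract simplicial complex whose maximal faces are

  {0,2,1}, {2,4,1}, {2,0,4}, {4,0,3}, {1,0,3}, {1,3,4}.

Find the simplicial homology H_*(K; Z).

H_0 ≅ Z,  H_1 = 0,  H_2 ≅ Z.

Take the total order 0 < 1 < 2 < 3 < 4 on the vertex set. Then K (dimension 2) consists of the simplices:

  0-simplices (5): [0], [1], [2], [3], [4]
  1-simplices (9): [0,1], [0,2], [0,3], [0,4], [1,2], [1,3], [1,4], [2,4], [3,4]
  2-simplices (6): [0,1,2], [0,1,3], [0,2,4], [0,3,4], [1,2,4], [1,3,4]

so the chain groups are C_0 ≅ Z^5, C_1 ≅ Z^9, C_2 ≅ Z^6.

The boundary map ∂_1: C_1 → C_0 is given by ∂[p,q] = [q] − [p].
The 5×9 boundary matrix has rank 4 and Smith normal form diag(1,1,1,1).

The boundary map ∂_2: C_2 → C_1 acts by ∂[p,q,r] = [q,r] − [p,r] + [p,q]. For instance
  ∂[0,1,2] = [1,2] − [0,2] + [0,1],
  ∂[0,1,3] = [1,3] − [0,3] + [0,1].
The 9×6 boundary matrix has rank 5 and Smith normal form diag(1,1,1,1,1).

Computing H_k = (kernel of ∂_k) / (image of ∂_{k+1}):

  H_0: rank C_0 − rank ∂_1 = 5 − 4 = 1, and the invariant factors of ∂_1 are all 1, so H_0 = Z.
  H_1: rank ker ∂_1 − rank ∂_2 = (9 − 4) − 5 = 0, and the invariant factors of ∂_2 are all 1, so H_1 = 0.
  H_2: rank ker ∂_2 − rank ∂_3 = (6 − 5) − 0 = 1, and there is no ∂_3, so H_2 = Z.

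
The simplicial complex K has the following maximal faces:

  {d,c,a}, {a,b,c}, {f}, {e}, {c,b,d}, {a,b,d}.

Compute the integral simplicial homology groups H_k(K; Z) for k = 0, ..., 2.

Fix the vertex order a < b < c < d < e < f and write every simplex with vertices in increasing order. Then dim K = 2 and the simplices of K are:

  0-simplices (6): a, b, c, d, e, f
  1-simplices (6): ab, ac, ad, bc, bd, cd
  2-simplices (4): abc, abd, acd, bcd

giving chain groups C_0 ≅ Z^6, C_1 ≅ Z^6, C_2 ≅ Z^4.

The boundary map ∂_1: C_1 → C_0 is given by ∂[p,q] = [q] − [p]. For instance
  ∂bd = d − b.
As a 6×6 matrix over Z this has rank 3, with invariant factors (1,1,1).

The boundary map ∂_2: C_2 → C_1 acts by ∂[p,q,r] = [q,r] − [p,r] + [p,q]. For instance
  ∂acd = cd − ad + ac,
  ∂abd = bd − ad + ab.
This gives a 6×4 integer matrix of rank 3; reducing to Smith normal form yields diagonal entries (1,1,1).

From H_k ≅ ker(∂_k) / im(∂_{k+1}) we obtain:

  H_0: rank C_0 − rank ∂_1 = 6 − 3 = 3, and the invariant factors of ∂_1 are all 1, so H_0 = Z^3.
  H_1: rank ker ∂_1 − rank ∂_2 = (6 − 3) − 3 = 0, and the invariant factors of ∂_2 are all 1, so H_1 = 0.
  H_2: rank ker ∂_2 − rank ∂_3 = (4 − 3) − 0 = 1, and there is no ∂_3, so H_2 = Z.

H_0 = Z^3,  H_1 = 0,  H_2 = Z.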